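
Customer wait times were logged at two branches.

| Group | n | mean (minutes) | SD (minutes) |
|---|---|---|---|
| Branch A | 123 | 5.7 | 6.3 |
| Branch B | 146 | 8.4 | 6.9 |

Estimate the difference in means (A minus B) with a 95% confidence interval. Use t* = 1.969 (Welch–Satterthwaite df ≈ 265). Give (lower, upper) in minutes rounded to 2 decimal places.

(-4.29, -1.11)

Per-group SEs: s₁/√n₁ = 6.3/√123 = 0.5681, s₂/√n₂ = 6.9/√146 = 0.5710.
Unpooled SE of the difference: √(0.32273761 + 0.326041) = 0.8055.
Margin of error = t* · SE = 1.969 × 0.8055 = 1.5860.
x̄₁ − x̄₂ = 5.7 − 8.4 = -2.7000.
CI: -2.7000 ± 1.5860 = (-4.29, -1.11).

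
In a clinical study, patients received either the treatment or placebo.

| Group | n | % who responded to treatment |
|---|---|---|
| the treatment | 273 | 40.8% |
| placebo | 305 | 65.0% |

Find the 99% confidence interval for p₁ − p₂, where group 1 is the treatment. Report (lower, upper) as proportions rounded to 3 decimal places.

(-0.346, -0.138)

Each SE is √(p̂(1−p̂)/n): √(0.4080·0.5920/273) = 0.02974 and √(0.6500·0.3500/305) = 0.02731.
SE(p̂₁ − p̂₂) = √(SE₁² + SE₂²) = √(0.0008844676 + 0.0007458361) = 0.04038, since the two samples are independent.
At 99% confidence z* = 2.576; margin = 2.576 × 0.04038 = 0.10402.
The difference is 0.4080 − 0.6500 = -0.2420, so the interval is -0.2420 ± 0.10402 = (-0.346, -0.138).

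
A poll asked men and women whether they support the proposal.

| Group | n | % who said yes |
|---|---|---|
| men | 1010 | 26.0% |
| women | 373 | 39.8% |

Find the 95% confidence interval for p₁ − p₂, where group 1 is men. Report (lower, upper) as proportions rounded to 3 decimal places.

SE₁ = √(p̂₁(1−p̂₁)/n₁) = √(0.2600·0.7400/1010) = 0.01380; SE₂ = √(0.3980·0.6020/373) = 0.02534.
Independent samples: SE of the difference = √(SE₁² + SE₂²) = √(0.00019044 + 0.0006421156) = 0.02885.
z* for 95% confidence is 1.960, so the margin of error is 1.960 × 0.02885 = 0.05655.
Point estimate p̂₁ − p̂₂ = 0.2600 − 0.3980 = -0.1380.
-0.1380 ± 0.05655 → (-0.195, -0.081).

(-0.195, -0.081)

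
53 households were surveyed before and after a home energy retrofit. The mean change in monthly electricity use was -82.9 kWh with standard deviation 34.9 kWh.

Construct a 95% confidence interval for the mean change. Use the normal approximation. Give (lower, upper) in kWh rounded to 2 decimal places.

(-92.30, -73.50)

This is a matched-pairs design, so SE = s_d/√n = 34.9/√53 = 4.7939.
Margin = 1.960 × 4.7939 = 9.3960; the interval is -82.9 ± 9.3960 = (-92.30, -73.50).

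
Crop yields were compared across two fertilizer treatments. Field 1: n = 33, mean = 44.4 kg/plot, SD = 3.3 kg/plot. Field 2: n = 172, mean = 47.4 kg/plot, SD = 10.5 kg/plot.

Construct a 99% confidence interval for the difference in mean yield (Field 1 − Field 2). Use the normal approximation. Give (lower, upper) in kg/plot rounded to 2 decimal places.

Standard errors of each mean: 3.3/√33 = 0.5745 and 10.5/√172 = 0.8006.
SE(x̄₁ − x̄₂) = √(0.5745² + 0.8006²) = 0.9854 for independent samples with unequal variances.
With z* = 2.576, the margin is 2.576 × 0.9854 = 2.5384.
x̄₁ − x̄₂ = 44.4 − 47.4 = -3.0000; the interval is -3.0000 ± 2.5384 = (-5.54, -0.46).

(-5.54, -0.46)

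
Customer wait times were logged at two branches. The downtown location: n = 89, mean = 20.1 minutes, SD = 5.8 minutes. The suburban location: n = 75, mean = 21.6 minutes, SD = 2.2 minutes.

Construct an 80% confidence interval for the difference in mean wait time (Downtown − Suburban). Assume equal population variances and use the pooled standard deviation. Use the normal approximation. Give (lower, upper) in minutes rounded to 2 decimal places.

Pooled variance s_p² = [88·5.8² + 74·2.2²] / (89+75−2) = 20.4844, so s_p = 4.5260.
SE_diff = s_p·√(1/n₁ + 1/n₂) = 4.5260·√(1/89 + 1/75) = 0.7094.
z* = 1.282; margin = 1.282 × 0.7094 = 0.9095.
Difference = 20.1 − 21.6 = -1.5000.
-1.5000 ± 0.9095 → (-2.41, -0.59).

(-2.41, -0.59)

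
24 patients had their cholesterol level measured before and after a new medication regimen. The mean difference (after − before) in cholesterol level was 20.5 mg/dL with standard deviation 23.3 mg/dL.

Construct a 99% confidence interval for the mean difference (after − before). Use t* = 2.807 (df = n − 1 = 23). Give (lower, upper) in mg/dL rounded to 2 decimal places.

This is a matched-pairs design, so SE = s_d/√n = 23.3/√24 = 4.7561.
Margin = 2.807 × 4.7561 = 13.3504; the interval is 20.5 ± 13.3504 = (7.15, 33.85).

(7.15, 33.85)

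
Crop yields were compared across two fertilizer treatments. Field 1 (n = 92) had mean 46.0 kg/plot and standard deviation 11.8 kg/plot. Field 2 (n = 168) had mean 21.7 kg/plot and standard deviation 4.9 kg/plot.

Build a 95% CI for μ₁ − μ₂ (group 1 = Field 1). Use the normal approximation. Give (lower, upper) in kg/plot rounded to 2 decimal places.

(21.78, 26.82)

Standard errors of each mean: 11.8/√92 = 1.2302 and 4.9/√168 = 0.3780.
SE(x̄₁ − x̄₂) = √(1.2302² + 0.3780²) = 1.2870 for independent samples with unequal variances.
With z* = 1.960, the margin is 1.960 × 1.2870 = 2.5225.
x̄₁ − x̄₂ = 46.0 − 21.7 = 24.3000; the interval is 24.3000 ± 2.5225 = (21.78, 26.82).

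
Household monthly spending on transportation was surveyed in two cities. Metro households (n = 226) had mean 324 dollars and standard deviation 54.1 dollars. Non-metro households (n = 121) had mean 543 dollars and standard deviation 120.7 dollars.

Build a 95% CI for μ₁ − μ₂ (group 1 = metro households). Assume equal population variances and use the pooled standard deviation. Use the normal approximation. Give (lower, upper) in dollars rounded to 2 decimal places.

Pooled variance s_p² = [225·54.1² + 120·120.7²] / (226+121−2) = 6976.0900, so s_p = 83.5230.
SE_diff = s_p·√(1/n₁ + 1/n₂) = 83.5230·√(1/226 + 1/121) = 9.4086.
z* = 1.960; margin = 1.960 × 9.4086 = 18.4409.
Difference = 324 − 543 = -219.0000.
-219.0000 ± 18.4409 → (-237.44, -200.56).

(-237.44, -200.56)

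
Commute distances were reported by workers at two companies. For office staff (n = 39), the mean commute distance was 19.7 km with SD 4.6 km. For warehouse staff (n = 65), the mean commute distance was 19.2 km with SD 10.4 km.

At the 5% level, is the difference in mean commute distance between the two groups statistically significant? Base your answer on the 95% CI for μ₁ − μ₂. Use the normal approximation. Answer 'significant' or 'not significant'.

not significant

SE₁ = s₁/√n₁ = 4.6/√39 = 0.7366; SE₂ = 10.4/√65 = 1.2900.
Independent samples, unequal variances: SE_diff = √(SE₁² + SE₂²) = √(0.54257956 + 1.6641) = 1.4855.
z* = 1.960, so margin of error = 1.960 × 1.4855 = 2.9116.
Difference in means = 19.7 − 19.2 = 0.5000.
0.5000 ± 2.9116 → (-2.4116, 3.4116).
The interval (-2.4116, 3.4116) contains 0, so the difference is not significant.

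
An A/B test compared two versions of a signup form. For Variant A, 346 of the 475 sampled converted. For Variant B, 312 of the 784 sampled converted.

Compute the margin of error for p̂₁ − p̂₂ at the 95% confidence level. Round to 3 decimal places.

0.053

p̂₁ = 346/475 = 0.7284 and p̂₂ = 312/784 = 0.3980.
SE₁ = √(p̂₁(1−p̂₁)/n₁) = √(0.7284·0.2716/475) = 0.02041; SE₂ = √(0.3980·0.6020/784) = 0.01748.
Independent samples: SE of the difference = √(SE₁² + SE₂²) = √(0.0004165681 + 0.0003055504) = 0.02687.
z* for 95% confidence is 1.960, so the margin of error is 1.960 × 0.02687 = 0.05267.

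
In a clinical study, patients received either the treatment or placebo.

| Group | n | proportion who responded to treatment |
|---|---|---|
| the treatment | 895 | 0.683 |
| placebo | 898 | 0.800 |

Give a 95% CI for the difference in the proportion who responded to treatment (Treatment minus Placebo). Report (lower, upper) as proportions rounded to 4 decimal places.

(-0.1572, -0.0768)

SE₁ = √(p̂₁(1−p̂₁)/n₁) = √(0.6830·0.3170/895) = 0.01555; SE₂ = √(0.8000·0.2000/898) = 0.01335.
Independent samples: SE of the difference = √(SE₁² + SE₂²) = √(0.0002418025 + 0.0001782225) = 0.02049.
z* for 95% confidence is 1.960, so the margin of error is 1.960 × 0.02049 = 0.04016.
Point estimate p̂₁ − p̂₂ = 0.6830 − 0.8000 = -0.1170.
-0.1170 ± 0.04016 → (-0.1572, -0.0768).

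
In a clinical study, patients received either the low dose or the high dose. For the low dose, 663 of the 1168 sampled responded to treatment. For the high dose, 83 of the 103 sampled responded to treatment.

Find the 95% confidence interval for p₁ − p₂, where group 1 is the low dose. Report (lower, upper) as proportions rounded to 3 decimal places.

(-0.320, -0.157)

Sample proportions: 663/1168 = 0.5676, 83/103 = 0.8058.
Each SE is √(p̂(1−p̂)/n): √(0.5676·0.4324/1168) = 0.01450 and √(0.8058·0.1942/103) = 0.03898.
SE(p̂₁ − p̂₂) = √(SE₁² + SE₂²) = √(0.00021025 + 0.0015194404) = 0.04159, since the two samples are independent.
At 95% confidence z* = 1.960; margin = 1.960 × 0.04159 = 0.08152.
The difference is 0.5676 − 0.8058 = -0.2382, so the interval is -0.2382 ± 0.08152 = (-0.320, -0.157).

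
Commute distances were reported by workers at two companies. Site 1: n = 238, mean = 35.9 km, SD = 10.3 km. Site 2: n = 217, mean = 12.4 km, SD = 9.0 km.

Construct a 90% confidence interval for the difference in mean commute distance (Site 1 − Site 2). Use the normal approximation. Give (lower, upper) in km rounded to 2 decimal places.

SE₁ = s₁/√n₁ = 10.3/√238 = 0.6676; SE₂ = 9.0/√217 = 0.6110.
Independent samples, unequal variances: SE_diff = √(SE₁² + SE₂²) = √(0.44568976 + 0.373321) = 0.9050.
z* = 1.645, so margin of error = 1.645 × 0.9050 = 1.4887.
Difference in means = 35.9 − 12.4 = 23.5000.
23.5000 ± 1.4887 → (22.01, 24.99).

(22.01, 24.99)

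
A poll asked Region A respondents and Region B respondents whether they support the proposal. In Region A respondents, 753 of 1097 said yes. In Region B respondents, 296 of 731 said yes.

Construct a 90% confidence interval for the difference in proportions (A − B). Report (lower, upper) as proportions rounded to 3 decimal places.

(0.244, 0.319)

p̂₁ = 753/1097 = 0.6864 and p̂₂ = 296/731 = 0.4049.
SE₁ = √(p̂₁(1−p̂₁)/n₁) = √(0.6864·0.3136/1097) = 0.01401; SE₂ = √(0.4049·0.5951/731) = 0.01816.
Independent samples: SE of the difference = √(SE₁² + SE₂²) = √(0.0001962801 + 0.0003297856) = 0.02294.
z* for 90% confidence is 1.645, so the margin of error is 1.645 × 0.02294 = 0.03774.
Point estimate p̂₁ − p̂₂ = 0.6864 − 0.4049 = 0.2815.
0.2815 ± 0.03774 → (0.244, 0.319).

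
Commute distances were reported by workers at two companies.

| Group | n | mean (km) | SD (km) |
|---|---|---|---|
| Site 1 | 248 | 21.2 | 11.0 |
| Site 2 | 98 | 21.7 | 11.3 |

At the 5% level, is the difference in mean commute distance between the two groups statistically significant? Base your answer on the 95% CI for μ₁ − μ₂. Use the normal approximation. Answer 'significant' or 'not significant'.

Per-group SEs: s₁/√n₁ = 11.0/√248 = 0.6985, s₂/√n₂ = 11.3/√98 = 1.1415.
Unpooled SE of the difference: √(0.48790225 + 1.30302225) = 1.3383.
Margin of error = z* · SE = 1.960 × 1.3383 = 2.6231.
x̄₁ − x̄₂ = 21.2 − 21.7 = -0.5000.
CI: -0.5000 ± 2.6231 = (-3.1231, 2.1231).
The interval (-3.1231, 2.1231) contains 0, so the difference is not significant.

not significant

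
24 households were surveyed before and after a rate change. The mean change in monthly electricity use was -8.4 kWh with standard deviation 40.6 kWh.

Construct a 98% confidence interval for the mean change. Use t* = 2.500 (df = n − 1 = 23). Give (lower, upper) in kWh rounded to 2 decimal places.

(-29.12, 12.32)

Paired design: SE = s_d/√n = 40.6/√24 = 8.2874.
t* = 2.500; margin of error = 2.500 × 8.2874 = 20.7185.
-8.4 ± 20.7185 → (-29.12, 12.32).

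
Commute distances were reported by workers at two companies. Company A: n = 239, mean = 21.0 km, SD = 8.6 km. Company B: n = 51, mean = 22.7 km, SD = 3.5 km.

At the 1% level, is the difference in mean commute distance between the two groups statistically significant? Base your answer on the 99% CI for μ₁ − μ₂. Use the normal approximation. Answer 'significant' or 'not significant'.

SE₁ = s₁/√n₁ = 8.6/√239 = 0.5563; SE₂ = 3.5/√51 = 0.4901.
Independent samples, unequal variances: SE_diff = √(SE₁² + SE₂²) = √(0.30946969 + 0.24019801) = 0.7414.
z* = 2.576, so margin of error = 2.576 × 0.7414 = 1.9098.
Difference in means = 21.0 − 22.7 = -1.7000.
-1.7000 ± 1.9098 → (-3.6098, 0.2098).
The interval (-3.6098, 0.2098) contains 0, so the difference is not significant.

not significant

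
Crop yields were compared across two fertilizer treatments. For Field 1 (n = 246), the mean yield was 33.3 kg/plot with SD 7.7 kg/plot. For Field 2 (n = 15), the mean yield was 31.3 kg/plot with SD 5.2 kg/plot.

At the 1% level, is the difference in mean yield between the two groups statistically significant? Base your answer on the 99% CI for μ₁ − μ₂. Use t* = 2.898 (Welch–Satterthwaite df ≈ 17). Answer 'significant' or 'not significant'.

Per-group SEs: s₁/√n₁ = 7.7/√246 = 0.4909, s₂/√n₂ = 5.2/√15 = 1.3426.
Unpooled SE of the difference: √(0.24098281 + 1.80257476) = 1.4295.
Margin of error = t* · SE = 2.898 × 1.4295 = 4.1427.
x̄₁ − x̄₂ = 33.3 − 31.3 = 2.0000.
CI: 2.0000 ± 4.1427 = (-2.1427, 6.1427).
The interval (-2.1427, 6.1427) contains 0, so the difference is not significant.

not significant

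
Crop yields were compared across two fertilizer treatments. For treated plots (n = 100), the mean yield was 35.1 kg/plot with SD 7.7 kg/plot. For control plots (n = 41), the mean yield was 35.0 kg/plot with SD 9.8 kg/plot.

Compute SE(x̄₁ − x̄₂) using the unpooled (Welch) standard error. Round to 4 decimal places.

1.7133

SE₁ = s₁/√n₁ = 7.7/√100 = 0.7700; SE₂ = 9.8/√41 = 1.5305.
Independent samples, unequal variances: SE_diff = √(SE₁² + SE₂²) = √(0.5929 + 2.34243025) = 1.7133.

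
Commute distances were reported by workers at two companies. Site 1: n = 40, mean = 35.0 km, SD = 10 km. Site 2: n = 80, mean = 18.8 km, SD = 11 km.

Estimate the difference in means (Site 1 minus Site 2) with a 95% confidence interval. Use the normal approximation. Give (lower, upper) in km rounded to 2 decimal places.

(12.27, 20.13)

Per-group SEs: s₁/√n₁ = 10/√40 = 1.5811, s₂/√n₂ = 11/√80 = 1.2298.
Unpooled SE of the difference: √(2.49987721 + 1.51240804) = 2.0031.
Margin of error = z* · SE = 1.960 × 2.0031 = 3.9261.
x̄₁ − x̄₂ = 35.0 − 18.8 = 16.2000.
CI: 16.2000 ± 3.9261 = (12.27, 20.13).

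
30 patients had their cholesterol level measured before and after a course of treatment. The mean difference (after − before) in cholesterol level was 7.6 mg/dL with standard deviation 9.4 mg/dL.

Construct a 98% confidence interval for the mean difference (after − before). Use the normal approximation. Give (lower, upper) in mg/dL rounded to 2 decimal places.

(3.61, 11.59)

This is a matched-pairs design, so SE = s_d/√n = 9.4/√30 = 1.7162.
Margin = 2.326 × 1.7162 = 3.9919; the interval is 7.6 ± 3.9919 = (3.61, 11.59).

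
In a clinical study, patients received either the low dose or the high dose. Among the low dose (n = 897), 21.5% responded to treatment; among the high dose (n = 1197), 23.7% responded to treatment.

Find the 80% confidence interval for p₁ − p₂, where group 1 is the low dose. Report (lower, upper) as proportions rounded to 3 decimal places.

SE₁ = √(p̂₁(1−p̂₁)/n₁) = √(0.2150·0.7850/897) = 0.01372; SE₂ = √(0.2370·0.7630/1197) = 0.01229.
Independent samples: SE of the difference = √(SE₁² + SE₂²) = √(0.0001882384 + 0.0001510441) = 0.01842.
z* for 80% confidence is 1.282, so the margin of error is 1.282 × 0.01842 = 0.02361.
Point estimate p̂₁ − p̂₂ = 0.2150 − 0.2370 = -0.0220.
-0.0220 ± 0.02361 → (-0.046, 0.002).

(-0.046, 0.002)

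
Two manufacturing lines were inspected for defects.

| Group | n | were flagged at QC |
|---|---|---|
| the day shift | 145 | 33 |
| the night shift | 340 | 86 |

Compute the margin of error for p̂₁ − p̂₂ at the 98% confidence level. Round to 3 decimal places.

First, p̂₁ = 33/145 = 0.2276; p̂₂ = 86/340 = 0.2529.
The two standard errors are √(0.2276×0.7724/145) = 0.03482 and √(0.2529×0.7471/340) = 0.02357.
Because the samples are independent, SE_diff = √(0.03482² + 0.02357²) = 0.04205.
Using z* = 2.326 for 98%, ME = 2.326 × 0.04205 = 0.09781.

0.098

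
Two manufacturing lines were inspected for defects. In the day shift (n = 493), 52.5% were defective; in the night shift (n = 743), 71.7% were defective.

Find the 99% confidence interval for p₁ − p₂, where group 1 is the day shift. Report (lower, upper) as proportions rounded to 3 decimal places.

Each SE is √(p̂(1−p̂)/n): √(0.5250·0.4750/493) = 0.02249 and √(0.7170·0.2830/743) = 0.01653.
SE(p̂₁ − p̂₂) = √(SE₁² + SE₂²) = √(0.0005058001 + 0.0002732409) = 0.02791, since the two samples are independent.
At 99% confidence z* = 2.576; margin = 2.576 × 0.02791 = 0.07190.
The difference is 0.5250 − 0.7170 = -0.1920, so the interval is -0.1920 ± 0.07190 = (-0.264, -0.120).

(-0.264, -0.120)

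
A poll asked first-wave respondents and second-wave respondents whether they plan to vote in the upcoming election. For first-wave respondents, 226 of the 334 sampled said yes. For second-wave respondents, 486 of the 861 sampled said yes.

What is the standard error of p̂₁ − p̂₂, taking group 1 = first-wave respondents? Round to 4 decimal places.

0.0307

First, p̂₁ = 226/334 = 0.6766; p̂₂ = 486/861 = 0.5645.
The two standard errors are √(0.6766×0.3234/334) = 0.02560 and √(0.5645×0.4355/861) = 0.01690.
Because the samples are independent, SE_diff = √(0.02560² + 0.01690²) = 0.03068.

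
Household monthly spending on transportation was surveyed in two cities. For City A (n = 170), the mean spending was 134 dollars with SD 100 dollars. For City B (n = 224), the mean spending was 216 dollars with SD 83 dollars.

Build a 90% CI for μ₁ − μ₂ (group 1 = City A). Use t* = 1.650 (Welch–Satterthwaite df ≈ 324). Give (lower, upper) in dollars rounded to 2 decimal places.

(-97.62, -66.38)

Per-group SEs: s₁/√n₁ = 100/√170 = 7.6696, s₂/√n₂ = 83/√224 = 5.5457.
Unpooled SE of the difference: √(58.82276416 + 30.75478849) = 9.4645.
Margin of error = t* · SE = 1.650 × 9.4645 = 15.6164.
x̄₁ − x̄₂ = 134 − 216 = -82.0000.
CI: -82.0000 ± 15.6164 = (-97.62, -66.38).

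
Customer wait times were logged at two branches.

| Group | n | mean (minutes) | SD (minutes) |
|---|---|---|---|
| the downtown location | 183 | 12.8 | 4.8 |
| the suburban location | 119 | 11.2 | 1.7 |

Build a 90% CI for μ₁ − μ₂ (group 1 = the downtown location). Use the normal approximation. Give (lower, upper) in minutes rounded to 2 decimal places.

Standard errors of each mean: 4.8/√183 = 0.3548 and 1.7/√119 = 0.1558.
SE(x̄₁ − x̄₂) = √(0.3548² + 0.1558²) = 0.3875 for independent samples with unequal variances.
With z* = 1.645, the margin is 1.645 × 0.3875 = 0.6374.
x̄₁ − x̄₂ = 12.8 − 11.2 = 1.6000; the interval is 1.6000 ± 0.6374 = (0.96, 2.24).

(0.96, 2.24)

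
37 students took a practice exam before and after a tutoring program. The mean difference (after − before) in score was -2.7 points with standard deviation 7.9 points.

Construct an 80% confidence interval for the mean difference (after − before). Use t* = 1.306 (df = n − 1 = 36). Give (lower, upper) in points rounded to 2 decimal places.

(-4.40, -1.00)

Paired design: SE = s_d/√n = 7.9/√37 = 1.2988.
t* = 1.306; margin of error = 1.306 × 1.2988 = 1.6962.
-2.7 ± 1.6962 → (-4.40, -1.00).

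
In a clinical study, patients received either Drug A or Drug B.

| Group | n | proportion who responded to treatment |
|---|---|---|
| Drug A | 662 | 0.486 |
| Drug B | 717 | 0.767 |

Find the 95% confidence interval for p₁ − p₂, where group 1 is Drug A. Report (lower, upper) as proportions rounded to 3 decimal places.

The two standard errors are √(0.4860×0.5140/662) = 0.01943 and √(0.7670×0.2330/717) = 0.01579.
Because the samples are independent, SE_diff = √(0.01943² + 0.01579²) = 0.02504.
Using z* = 1.960 for 95%, ME = 1.960 × 0.02504 = 0.04908.
p̂₁ − p̂₂ = -0.2810; interval -0.2810 ± 0.04908 gives (-0.330, -0.232).

(-0.330, -0.232)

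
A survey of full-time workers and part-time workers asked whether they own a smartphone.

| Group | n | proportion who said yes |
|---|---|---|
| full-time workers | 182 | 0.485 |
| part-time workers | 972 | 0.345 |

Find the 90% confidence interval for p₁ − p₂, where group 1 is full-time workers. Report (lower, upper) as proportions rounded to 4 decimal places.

(0.0741, 0.2059)

Each SE is √(p̂(1−p̂)/n): √(0.4850·0.5150/182) = 0.03705 and √(0.3450·0.6550/972) = 0.01525.
SE(p̂₁ − p̂₂) = √(SE₁² + SE₂²) = √(0.0013727025 + 0.0002325625) = 0.04007, since the two samples are independent.
At 90% confidence z* = 1.645; margin = 1.645 × 0.04007 = 0.06592.
The difference is 0.4850 − 0.3450 = 0.1400, so the interval is 0.1400 ± 0.06592 = (0.0741, 0.2059).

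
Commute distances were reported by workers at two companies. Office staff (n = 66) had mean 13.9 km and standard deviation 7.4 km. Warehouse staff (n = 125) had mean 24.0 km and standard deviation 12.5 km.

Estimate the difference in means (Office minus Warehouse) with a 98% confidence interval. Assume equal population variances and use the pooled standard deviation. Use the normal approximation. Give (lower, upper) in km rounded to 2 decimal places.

s_p = √[((n₁−1)s₁² + (n₂−1)s₂²)/(n₁+n₂−2)] = √[(65·7.4² + 124·12.5²)/189] = 11.0157.
SE = 11.0157·√(1/66 + 1/125) = 1.6761.
With z* = 2.326, margin = 2.326 × 1.6761 = 3.8986.
x̄₁ − x̄₂ = 13.9 − 24.0 = -10.1000; interval -10.1000 ± 3.8986 = (-14.00, -6.20).

(-14.00, -6.20)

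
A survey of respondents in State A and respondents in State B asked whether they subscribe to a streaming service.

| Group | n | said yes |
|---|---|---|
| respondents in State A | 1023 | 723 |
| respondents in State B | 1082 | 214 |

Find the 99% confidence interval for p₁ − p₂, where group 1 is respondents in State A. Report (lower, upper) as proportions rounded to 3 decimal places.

First, p̂₁ = 723/1023 = 0.7067; p̂₂ = 214/1082 = 0.1978.
The two standard errors are √(0.7067×0.2933/1023) = 0.01423 and √(0.1978×0.8022/1082) = 0.01211.
Because the samples are independent, SE_diff = √(0.01423² + 0.01211²) = 0.01869.
Using z* = 2.576 for 99%, ME = 2.576 × 0.01869 = 0.04815.
p̂₁ − p̂₂ = 0.5089; interval 0.5089 ± 0.04815 gives (0.461, 0.557).

(0.461, 0.557)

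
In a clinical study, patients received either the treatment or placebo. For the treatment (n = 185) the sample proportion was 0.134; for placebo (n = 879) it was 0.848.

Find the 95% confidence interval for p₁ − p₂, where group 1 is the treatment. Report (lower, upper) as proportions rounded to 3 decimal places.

(-0.769, -0.659)

SE₁ = √(p̂₁(1−p̂₁)/n₁) = √(0.1340·0.8660/185) = 0.02505; SE₂ = √(0.8480·0.1520/879) = 0.01211.
Independent samples: SE of the difference = √(SE₁² + SE₂²) = √(0.0006275025 + 0.0001466521) = 0.02782.
z* for 95% confidence is 1.960, so the margin of error is 1.960 × 0.02782 = 0.05453.
Point estimate p̂₁ − p̂₂ = 0.1340 − 0.8480 = -0.7140.
-0.7140 ± 0.05453 → (-0.769, -0.659).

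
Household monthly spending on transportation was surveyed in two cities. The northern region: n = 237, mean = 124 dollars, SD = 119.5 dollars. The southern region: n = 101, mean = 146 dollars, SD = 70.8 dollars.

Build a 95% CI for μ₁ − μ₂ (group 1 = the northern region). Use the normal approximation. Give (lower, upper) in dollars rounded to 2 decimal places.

Per-group SEs: s₁/√n₁ = 119.5/√237 = 7.7624, s₂/√n₂ = 70.8/√101 = 7.0449.
Unpooled SE of the difference: √(60.25485376 + 49.63061601) = 10.4826.
Margin of error = z* · SE = 1.960 × 10.4826 = 20.5459.
x̄₁ − x̄₂ = 124 − 146 = -22.0000.
CI: -22.0000 ± 20.5459 = (-42.55, -1.45).

(-42.55, -1.45)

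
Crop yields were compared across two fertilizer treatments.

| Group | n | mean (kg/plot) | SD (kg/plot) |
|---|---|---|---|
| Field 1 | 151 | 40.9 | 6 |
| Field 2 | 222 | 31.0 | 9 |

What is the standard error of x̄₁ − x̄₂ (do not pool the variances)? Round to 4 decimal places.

0.7767

Standard errors of each mean: 6/√151 = 0.4883 and 9/√222 = 0.6040.
SE(x̄₁ − x̄₂) = √(0.4883² + 0.6040²) = 0.7767 for independent samples with unequal variances.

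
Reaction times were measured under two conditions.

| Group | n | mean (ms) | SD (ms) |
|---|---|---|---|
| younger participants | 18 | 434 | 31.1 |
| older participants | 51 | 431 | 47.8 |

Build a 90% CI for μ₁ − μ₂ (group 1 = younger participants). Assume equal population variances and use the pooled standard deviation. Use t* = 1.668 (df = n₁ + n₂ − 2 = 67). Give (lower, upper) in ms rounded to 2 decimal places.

(-17.20, 23.20)

Pooled variance s_p² = [17·31.1² + 50·47.8²] / (18+51−2) = 1950.5160, so s_p = 44.1646.
SE_diff = s_p·√(1/n₁ + 1/n₂) = 44.1646·√(1/18 + 1/51) = 12.1081.
t* = 1.668; margin = 1.668 × 12.1081 = 20.1963.
Difference = 434 − 431 = 3.0000.
3.0000 ± 20.1963 → (-17.20, 23.20).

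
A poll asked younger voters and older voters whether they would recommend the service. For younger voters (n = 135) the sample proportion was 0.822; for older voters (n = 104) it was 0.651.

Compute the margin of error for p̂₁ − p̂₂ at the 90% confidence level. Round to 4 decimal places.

Each SE is √(p̂(1−p̂)/n): √(0.8220·0.1780/135) = 0.03292 and √(0.6510·0.3490/104) = 0.04674.
SE(p̂₁ − p̂₂) = √(SE₁² + SE₂²) = √(0.0010837264 + 0.0021846276) = 0.05717, since the two samples are independent.
At 90% confidence z* = 1.645; margin = 1.645 × 0.05717 = 0.09404.

0.0940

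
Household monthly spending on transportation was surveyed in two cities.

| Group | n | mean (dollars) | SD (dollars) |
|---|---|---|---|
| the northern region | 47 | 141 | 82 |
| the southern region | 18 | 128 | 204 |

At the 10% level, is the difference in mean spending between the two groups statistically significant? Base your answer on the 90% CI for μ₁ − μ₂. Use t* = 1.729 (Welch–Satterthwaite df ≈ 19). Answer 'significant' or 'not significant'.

Per-group SEs: s₁/√n₁ = 82/√47 = 11.9609, s₂/√n₂ = 204/√18 = 48.0833.
Unpooled SE of the difference: √(143.06312881 + 2312.00373889) = 49.5486.
Margin of error = t* · SE = 1.729 × 49.5486 = 85.6695.
x̄₁ − x̄₂ = 141 − 128 = 13.0000.
CI: 13.0000 ± 85.6695 = (-72.6695, 98.6695).
The interval (-72.6695, 98.6695) contains 0, so the difference is not significant.

not significant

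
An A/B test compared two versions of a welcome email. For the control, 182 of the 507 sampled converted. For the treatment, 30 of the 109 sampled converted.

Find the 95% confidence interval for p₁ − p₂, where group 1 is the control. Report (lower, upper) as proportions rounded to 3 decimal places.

p̂₁ = 182/507 = 0.3590 and p̂₂ = 30/109 = 0.2752.
SE₁ = √(p̂₁(1−p̂₁)/n₁) = √(0.3590·0.6410/507) = 0.02130; SE₂ = √(0.2752·0.7248/109) = 0.04278.
Independent samples: SE of the difference = √(SE₁² + SE₂²) = √(0.00045369 + 0.0018301284) = 0.04779.
z* for 95% confidence is 1.960, so the margin of error is 1.960 × 0.04779 = 0.09367.
Point estimate p̂₁ − p̂₂ = 0.3590 − 0.2752 = 0.0838.
0.0838 ± 0.09367 → (-0.010, 0.177).

(-0.010, 0.177)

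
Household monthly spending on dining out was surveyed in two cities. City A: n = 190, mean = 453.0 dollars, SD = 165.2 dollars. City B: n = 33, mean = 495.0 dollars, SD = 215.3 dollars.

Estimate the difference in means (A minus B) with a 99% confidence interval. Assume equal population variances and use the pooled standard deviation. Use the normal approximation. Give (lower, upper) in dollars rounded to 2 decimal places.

Pooled variance s_p² = [189·165.2² + 32·215.3²] / (190+33−2) = 30051.3006, so s_p = 173.3531.
SE_diff = s_p·√(1/n₁ + 1/n₂) = 173.3531·√(1/190 + 1/33) = 32.6927.
z* = 2.576; margin = 2.576 × 32.6927 = 84.2164.
Difference = 453.0 − 495.0 = -42.0000.
-42.0000 ± 84.2164 → (-126.22, 42.22).

(-126.22, 42.22)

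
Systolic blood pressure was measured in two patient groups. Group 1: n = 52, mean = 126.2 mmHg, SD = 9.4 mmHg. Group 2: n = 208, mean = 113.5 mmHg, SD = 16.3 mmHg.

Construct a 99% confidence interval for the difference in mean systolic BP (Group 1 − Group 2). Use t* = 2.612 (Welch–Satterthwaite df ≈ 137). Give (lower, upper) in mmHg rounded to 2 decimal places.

SE₁ = s₁/√n₁ = 9.4/√52 = 1.3035; SE₂ = 16.3/√208 = 1.1302.
Independent samples, unequal variances: SE_diff = √(SE₁² + SE₂²) = √(1.69911225 + 1.27735204) = 1.7252.
t* = 2.612, so margin of error = 2.612 × 1.7252 = 4.5062.
Difference in means = 126.2 − 113.5 = 12.7000.
12.7000 ± 4.5062 → (8.19, 17.21).

(8.19, 17.21)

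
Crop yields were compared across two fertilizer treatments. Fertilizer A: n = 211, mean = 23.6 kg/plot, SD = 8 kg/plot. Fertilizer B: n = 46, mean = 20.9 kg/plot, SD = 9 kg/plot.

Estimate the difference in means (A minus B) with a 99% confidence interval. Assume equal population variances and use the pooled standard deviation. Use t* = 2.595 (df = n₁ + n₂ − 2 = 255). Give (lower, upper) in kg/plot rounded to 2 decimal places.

(-0.76, 6.16)

Pooled variance s_p² = [210·8² + 45·9²] / (211+46−2) = 67.0000, so s_p = 8.1854.
SE_diff = s_p·√(1/n₁ + 1/n₂) = 8.1854·√(1/211 + 1/46) = 1.3319.
t* = 2.595; margin = 2.595 × 1.3319 = 3.4563.
Difference = 23.6 − 20.9 = 2.7000.
2.7000 ± 3.4563 → (-0.76, 6.16).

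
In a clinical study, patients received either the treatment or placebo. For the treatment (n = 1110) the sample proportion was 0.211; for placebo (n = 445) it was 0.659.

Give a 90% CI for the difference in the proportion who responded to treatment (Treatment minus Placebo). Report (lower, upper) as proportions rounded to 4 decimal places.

Each SE is √(p̂(1−p̂)/n): √(0.2110·0.7890/1110) = 0.01225 and √(0.6590·0.3410/445) = 0.02247.
SE(p̂₁ − p̂₂) = √(SE₁² + SE₂²) = √(0.0001500625 + 0.0005049009) = 0.02559, since the two samples are independent.
At 90% confidence z* = 1.645; margin = 1.645 × 0.02559 = 0.04210.
The difference is 0.2110 − 0.6590 = -0.4480, so the interval is -0.4480 ± 0.04210 = (-0.4901, -0.4059).

(-0.4901, -0.4059)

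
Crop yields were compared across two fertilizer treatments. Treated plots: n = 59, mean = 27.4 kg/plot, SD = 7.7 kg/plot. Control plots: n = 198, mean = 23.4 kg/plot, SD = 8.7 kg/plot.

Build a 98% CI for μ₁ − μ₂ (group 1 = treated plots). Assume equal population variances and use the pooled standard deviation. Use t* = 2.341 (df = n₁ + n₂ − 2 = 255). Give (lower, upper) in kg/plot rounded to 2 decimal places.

(1.05, 6.95)

Pooled variance s_p² = [58·7.7² + 197·8.7²] / (59+198−2) = 71.9598, so s_p = 8.4829.
SE_diff = s_p·√(1/n₁ + 1/n₂) = 8.4829·√(1/59 + 1/198) = 1.2582.
t* = 2.341; margin = 2.341 × 1.2582 = 2.9454.
Difference = 27.4 − 23.4 = 4.0000.
4.0000 ± 2.9454 → (1.05, 6.95).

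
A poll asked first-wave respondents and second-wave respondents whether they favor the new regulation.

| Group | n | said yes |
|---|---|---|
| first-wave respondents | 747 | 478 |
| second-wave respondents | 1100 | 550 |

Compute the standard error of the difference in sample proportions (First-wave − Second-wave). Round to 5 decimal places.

Sample proportions: 478/747 = 0.6399, 550/1100 = 0.5000.
Each SE is √(p̂(1−p̂)/n): √(0.6399·0.3601/747) = 0.01756 and √(0.5000·0.5000/1100) = 0.01508.
SE(p̂₁ − p̂₂) = √(SE₁² + SE₂²) = √(0.0003083536 + 0.0002274064) = 0.02315, since the two samples are independent.

0.02315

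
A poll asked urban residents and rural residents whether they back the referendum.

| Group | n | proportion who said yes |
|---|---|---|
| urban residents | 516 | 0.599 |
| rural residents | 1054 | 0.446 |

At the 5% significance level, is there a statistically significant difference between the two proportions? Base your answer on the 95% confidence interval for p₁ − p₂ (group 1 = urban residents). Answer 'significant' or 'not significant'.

SE₁ = √(p̂₁(1−p̂₁)/n₁) = √(0.5990·0.4010/516) = 0.02158; SE₂ = √(0.4460·0.5540/1054) = 0.01531.
Independent samples: SE of the difference = √(SE₁² + SE₂²) = √(0.0004656964 + 0.0002343961) = 0.02646.
z* for 95% confidence is 1.960, so the margin of error is 1.960 × 0.02646 = 0.05186.
Point estimate p̂₁ − p̂₂ = 0.5990 − 0.4460 = 0.1530.
0.1530 ± 0.05186 → (0.10114, 0.20486).
The interval (0.10114, 0.20486) does not contain 0, so the difference is significant.

significant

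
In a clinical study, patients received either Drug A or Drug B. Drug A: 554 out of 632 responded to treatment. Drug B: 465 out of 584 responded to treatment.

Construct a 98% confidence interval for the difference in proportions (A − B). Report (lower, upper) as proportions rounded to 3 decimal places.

First, p̂₁ = 554/632 = 0.8766; p̂₂ = 465/584 = 0.7962.
The two standard errors are √(0.8766×0.1234/632) = 0.01308 and √(0.7962×0.2038/584) = 0.01667.
Because the samples are independent, SE_diff = √(0.01308² + 0.01667²) = 0.02119.
Using z* = 2.326 for 98%, ME = 2.326 × 0.02119 = 0.04929.
p̂₁ − p̂₂ = 0.0804; interval 0.0804 ± 0.04929 gives (0.031, 0.130).

(0.031, 0.130)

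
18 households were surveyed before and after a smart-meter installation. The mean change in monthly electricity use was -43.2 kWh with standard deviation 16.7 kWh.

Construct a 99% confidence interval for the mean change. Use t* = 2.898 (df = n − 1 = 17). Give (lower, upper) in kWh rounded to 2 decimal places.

Paired design: SE = s_d/√n = 16.7/√18 = 3.9362.
t* = 2.898; margin of error = 2.898 × 3.9362 = 11.4071.
-43.2 ± 11.4071 → (-54.61, -31.79).

(-54.61, -31.79)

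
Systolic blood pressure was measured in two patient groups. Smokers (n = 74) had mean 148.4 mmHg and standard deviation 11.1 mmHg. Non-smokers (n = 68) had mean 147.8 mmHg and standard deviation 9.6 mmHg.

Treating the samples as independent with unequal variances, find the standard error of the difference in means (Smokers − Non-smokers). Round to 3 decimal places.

1.738

Per-group SEs: s₁/√n₁ = 11.1/√74 = 1.2903, s₂/√n₂ = 9.6/√68 = 1.1642.
Unpooled SE of the difference: √(1.66487409 + 1.35536164) = 1.7379.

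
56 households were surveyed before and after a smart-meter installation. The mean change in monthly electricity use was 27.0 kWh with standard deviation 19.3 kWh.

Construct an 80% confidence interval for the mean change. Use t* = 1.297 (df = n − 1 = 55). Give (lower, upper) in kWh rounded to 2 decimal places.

(23.65, 30.35)

This is a matched-pairs design, so SE = s_d/√n = 19.3/√56 = 2.5791.
Margin = 1.297 × 2.5791 = 3.3451; the interval is 27.0 ± 3.3451 = (23.65, 30.35).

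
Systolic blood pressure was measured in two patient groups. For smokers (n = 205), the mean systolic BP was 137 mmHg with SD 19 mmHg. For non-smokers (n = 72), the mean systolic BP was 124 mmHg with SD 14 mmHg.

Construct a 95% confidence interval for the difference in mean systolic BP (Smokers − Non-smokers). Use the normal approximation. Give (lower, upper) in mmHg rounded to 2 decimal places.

SE₁ = s₁/√n₁ = 19/√205 = 1.3270; SE₂ = 14/√72 = 1.6499.
Independent samples, unequal variances: SE_diff = √(SE₁² + SE₂²) = √(1.760929 + 2.72217001) = 2.1173.
z* = 1.960, so margin of error = 1.960 × 2.1173 = 4.1499.
Difference in means = 137 − 124 = 13.0000.
13.0000 ± 4.1499 → (8.85, 17.15).

(8.85, 17.15)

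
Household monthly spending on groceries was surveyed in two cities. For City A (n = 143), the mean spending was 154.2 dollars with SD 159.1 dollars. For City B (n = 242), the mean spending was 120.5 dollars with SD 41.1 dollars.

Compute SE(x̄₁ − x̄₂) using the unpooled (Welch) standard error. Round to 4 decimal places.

13.5644

Standard errors of each mean: 159.1/√143 = 13.3046 and 41.1/√242 = 2.6420.
SE(x̄₁ − x̄₂) = √(13.3046² + 2.6420²) = 13.5644 for independent samples with unequal variances.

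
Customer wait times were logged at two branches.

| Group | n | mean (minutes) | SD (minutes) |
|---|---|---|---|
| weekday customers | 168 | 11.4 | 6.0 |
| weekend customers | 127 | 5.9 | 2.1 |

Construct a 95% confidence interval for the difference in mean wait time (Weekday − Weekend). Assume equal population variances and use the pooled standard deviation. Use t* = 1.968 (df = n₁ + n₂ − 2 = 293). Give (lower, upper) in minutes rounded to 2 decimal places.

Pooled variance s_p² = [167·6.0² + 126·2.1²] / (168+127−2) = 22.4152, so s_p = 4.7345.
SE_diff = s_p·√(1/n₁ + 1/n₂) = 4.7345·√(1/168 + 1/127) = 0.5567.
t* = 1.968; margin = 1.968 × 0.5567 = 1.0956.
Difference = 11.4 − 5.9 = 5.5000.
5.5000 ± 1.0956 → (4.40, 6.60).

(4.40, 6.60)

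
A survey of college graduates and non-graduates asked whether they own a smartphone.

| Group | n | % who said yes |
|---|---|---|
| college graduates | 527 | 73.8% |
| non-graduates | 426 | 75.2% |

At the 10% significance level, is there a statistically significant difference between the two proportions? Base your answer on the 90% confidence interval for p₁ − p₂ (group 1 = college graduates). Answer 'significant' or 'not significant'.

SE₁ = √(p̂₁(1−p̂₁)/n₁) = √(0.7380·0.2620/527) = 0.01915; SE₂ = √(0.7520·0.2480/426) = 0.02092.
Independent samples: SE of the difference = √(SE₁² + SE₂²) = √(0.0003667225 + 0.0004376464) = 0.02836.
z* for 90% confidence is 1.645, so the margin of error is 1.645 × 0.02836 = 0.04665.
Point estimate p̂₁ − p̂₂ = 0.7380 − 0.7520 = -0.0140.
-0.0140 ± 0.04665 → (-0.06065, 0.03265).
The interval (-0.06065, 0.03265) contains 0, so the difference is not significant.

not significant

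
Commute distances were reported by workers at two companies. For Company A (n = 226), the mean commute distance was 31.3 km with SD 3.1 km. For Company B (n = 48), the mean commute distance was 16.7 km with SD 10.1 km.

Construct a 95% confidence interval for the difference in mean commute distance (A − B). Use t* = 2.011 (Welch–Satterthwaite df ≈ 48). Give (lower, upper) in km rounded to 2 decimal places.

(11.64, 17.56)

SE₁ = s₁/√n₁ = 3.1/√226 = 0.2062; SE₂ = 10.1/√48 = 1.4578.
Independent samples, unequal variances: SE_diff = √(SE₁² + SE₂²) = √(0.04251844 + 2.12518084) = 1.4723.
t* = 2.011, so margin of error = 2.011 × 1.4723 = 2.9608.
Difference in means = 31.3 − 16.7 = 14.6000.
14.6000 ± 2.9608 → (11.64, 17.56).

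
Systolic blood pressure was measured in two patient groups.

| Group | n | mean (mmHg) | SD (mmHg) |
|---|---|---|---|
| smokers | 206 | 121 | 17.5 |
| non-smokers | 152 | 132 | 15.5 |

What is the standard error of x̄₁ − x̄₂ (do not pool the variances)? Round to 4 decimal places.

1.7514

SE₁ = s₁/√n₁ = 17.5/√206 = 1.2193; SE₂ = 15.5/√152 = 1.2572.
Independent samples, unequal variances: SE_diff = √(SE₁² + SE₂²) = √(1.48669249 + 1.58055184) = 1.7514.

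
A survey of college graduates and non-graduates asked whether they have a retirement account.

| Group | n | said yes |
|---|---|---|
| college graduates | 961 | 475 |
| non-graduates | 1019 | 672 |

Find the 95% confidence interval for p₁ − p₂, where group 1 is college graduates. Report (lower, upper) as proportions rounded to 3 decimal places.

(-0.208, -0.122)

Sample proportions: 475/961 = 0.4943, 672/1019 = 0.6595.
Each SE is √(p̂(1−p̂)/n): √(0.4943·0.5057/961) = 0.01613 and √(0.6595·0.3405/1019) = 0.01484.
SE(p̂₁ − p̂₂) = √(SE₁² + SE₂²) = √(0.0002601769 + 0.0002202256) = 0.02192, since the two samples are independent.
At 95% confidence z* = 1.960; margin = 1.960 × 0.02192 = 0.04296.
The difference is 0.4943 − 0.6595 = -0.1652, so the interval is -0.1652 ± 0.04296 = (-0.208, -0.122).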